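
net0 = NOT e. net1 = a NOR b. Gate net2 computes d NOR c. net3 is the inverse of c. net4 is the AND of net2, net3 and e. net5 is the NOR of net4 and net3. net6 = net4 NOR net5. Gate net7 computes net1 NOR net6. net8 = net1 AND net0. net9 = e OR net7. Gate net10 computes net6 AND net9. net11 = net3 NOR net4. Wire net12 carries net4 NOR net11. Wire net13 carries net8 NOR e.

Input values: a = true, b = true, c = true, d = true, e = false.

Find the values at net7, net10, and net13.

net7 = true; net10 = false; net13 = true

net0 = NOT e = NOT false = true
net1 = a NOR b = true NOR true = false
net2 = d NOR c = true NOR true = false
net3 = NOT c = NOT true = false
net4 = net2 AND net3 AND e = false AND false AND false = false
net5 = net4 NOR net3 = false NOR false = true
net6 = net4 NOR net5 = false NOR true = false
net7 = net1 NOR net6 = false NOR false = true
net8 = net1 AND net0 = false AND true = false
net9 = e OR net7 = false OR true = true
net10 = net6 AND net9 = false AND true = false
net13 = net8 NOR e = false NOR false = true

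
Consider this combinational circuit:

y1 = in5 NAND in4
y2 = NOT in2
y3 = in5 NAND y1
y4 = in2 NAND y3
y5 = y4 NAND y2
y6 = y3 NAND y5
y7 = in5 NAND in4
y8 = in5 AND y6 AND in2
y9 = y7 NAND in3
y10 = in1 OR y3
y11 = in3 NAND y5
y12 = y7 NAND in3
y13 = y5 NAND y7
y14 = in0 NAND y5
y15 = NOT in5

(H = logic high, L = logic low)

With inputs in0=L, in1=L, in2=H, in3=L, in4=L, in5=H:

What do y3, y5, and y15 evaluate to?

y3 = L, y5 = H, y15 = L

y1 = in5 NAND in4 = H NAND L = H
y2 = NOT in2 = NOT H = L
y3 = in5 NAND y1 = H NAND H = L
y4 = in2 NAND y3 = H NAND L = H
y5 = y4 NAND y2 = H NAND L = H
y15 = NOT in5 = NOT H = L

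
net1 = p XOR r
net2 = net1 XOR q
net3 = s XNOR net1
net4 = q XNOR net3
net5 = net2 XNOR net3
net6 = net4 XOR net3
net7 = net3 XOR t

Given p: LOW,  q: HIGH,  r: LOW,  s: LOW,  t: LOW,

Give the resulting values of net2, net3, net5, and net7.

net1 = p XOR r = LOW XOR LOW = LOW
net2 = net1 XOR q = LOW XOR HIGH = HIGH
net3 = s XNOR net1 = LOW XNOR LOW = HIGH
net5 = net2 XNOR net3 = HIGH XNOR HIGH = HIGH
net7 = net3 XOR t = HIGH XOR LOW = HIGH

net2 = HIGH, net3 = HIGH, net5 = HIGH, net7 = HIGH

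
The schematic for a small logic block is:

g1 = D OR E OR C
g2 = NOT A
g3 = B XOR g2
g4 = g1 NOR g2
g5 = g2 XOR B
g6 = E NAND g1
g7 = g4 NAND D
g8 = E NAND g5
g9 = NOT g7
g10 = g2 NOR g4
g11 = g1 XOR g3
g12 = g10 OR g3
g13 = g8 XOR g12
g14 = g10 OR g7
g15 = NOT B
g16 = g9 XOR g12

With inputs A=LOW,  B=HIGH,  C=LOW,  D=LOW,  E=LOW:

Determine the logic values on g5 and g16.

g1 = D OR E OR C = LOW OR LOW OR LOW = LOW
g2 = NOT A = NOT LOW = HIGH
g3 = B XOR g2 = HIGH XOR HIGH = LOW
g4 = g1 NOR g2 = LOW NOR HIGH = LOW
g5 = g2 XOR B = HIGH XOR HIGH = LOW
g7 = g4 NAND D = LOW NAND LOW = HIGH
g9 = NOT g7 = NOT HIGH = LOW
g10 = g2 NOR g4 = HIGH NOR LOW = LOW
g12 = g10 OR g3 = LOW OR LOW = LOW
g16 = g9 XOR g12 = LOW XOR LOW = LOW

g5 = LOW, g16 = LOW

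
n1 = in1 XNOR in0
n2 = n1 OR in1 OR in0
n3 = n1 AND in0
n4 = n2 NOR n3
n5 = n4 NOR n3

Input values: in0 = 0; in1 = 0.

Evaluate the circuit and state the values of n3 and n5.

n3 = 0, n5 = 1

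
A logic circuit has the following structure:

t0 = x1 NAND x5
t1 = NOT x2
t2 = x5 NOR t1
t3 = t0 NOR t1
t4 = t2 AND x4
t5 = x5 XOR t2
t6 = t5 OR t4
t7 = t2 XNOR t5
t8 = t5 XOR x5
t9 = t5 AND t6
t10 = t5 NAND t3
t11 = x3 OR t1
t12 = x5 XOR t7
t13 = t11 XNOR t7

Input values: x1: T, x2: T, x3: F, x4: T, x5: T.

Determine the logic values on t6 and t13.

t6 = T; t13 = T

t1 = NOT x2 = NOT T = F
t2 = x5 NOR t1 = T NOR F = F
t4 = t2 AND x4 = F AND T = F
t5 = x5 XOR t2 = T XOR F = T
t6 = t5 OR t4 = T OR F = T
t7 = t2 XNOR t5 = F XNOR T = F
t11 = x3 OR t1 = F OR F = F
t13 = t11 XNOR t7 = F XNOR F = T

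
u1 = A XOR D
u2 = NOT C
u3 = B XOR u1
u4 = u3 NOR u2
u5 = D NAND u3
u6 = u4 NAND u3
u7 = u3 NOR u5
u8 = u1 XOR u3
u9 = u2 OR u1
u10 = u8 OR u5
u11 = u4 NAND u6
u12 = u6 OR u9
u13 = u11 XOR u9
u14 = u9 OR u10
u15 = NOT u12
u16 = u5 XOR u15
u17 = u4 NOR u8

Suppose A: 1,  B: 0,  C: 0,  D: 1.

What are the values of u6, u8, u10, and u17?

u6 = 1  u8 = 0  u10 = 1  u17 = 1

u1 = A XOR D = 1 XOR 1 = 0
u2 = NOT C = NOT 0 = 1
u3 = B XOR u1 = 0 XOR 0 = 0
u4 = u3 NOR u2 = 0 NOR 1 = 0
u5 = D NAND u3 = 1 NAND 0 = 1
u6 = u4 NAND u3 = 0 NAND 0 = 1
u8 = u1 XOR u3 = 0 XOR 0 = 0
u10 = u8 OR u5 = 0 OR 1 = 1
u17 = u4 NOR u8 = 0 NOR 0 = 1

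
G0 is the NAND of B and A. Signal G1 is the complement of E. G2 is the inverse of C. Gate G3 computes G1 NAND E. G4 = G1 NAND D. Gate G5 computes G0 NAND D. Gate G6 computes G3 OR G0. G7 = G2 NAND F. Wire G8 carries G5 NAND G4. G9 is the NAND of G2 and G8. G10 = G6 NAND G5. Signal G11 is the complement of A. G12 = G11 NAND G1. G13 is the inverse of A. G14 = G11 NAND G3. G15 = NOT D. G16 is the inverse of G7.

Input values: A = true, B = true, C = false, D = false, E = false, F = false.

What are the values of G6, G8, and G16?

G6 = true, G8 = false, G16 = false

G0 = B NAND A = true NAND true = false
G1 = NOT E = NOT false = true
G2 = NOT C = NOT false = true
G3 = G1 NAND E = true NAND false = true
G4 = G1 NAND D = true NAND false = true
G5 = G0 NAND D = false NAND false = true
G6 = G3 OR G0 = true OR false = true
G7 = G2 NAND F = true NAND false = true
G8 = G5 NAND G4 = true NAND true = false
G16 = NOT G7 = NOT true = false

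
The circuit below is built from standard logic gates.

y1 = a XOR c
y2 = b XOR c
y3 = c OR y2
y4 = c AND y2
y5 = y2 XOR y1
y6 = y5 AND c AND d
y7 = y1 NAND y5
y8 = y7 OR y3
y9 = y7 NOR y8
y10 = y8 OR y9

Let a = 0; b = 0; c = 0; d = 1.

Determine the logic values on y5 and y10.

y1 = a XOR c = 0 XOR 0 = 0
y2 = b XOR c = 0 XOR 0 = 0
y3 = c OR y2 = 0 OR 0 = 0
y5 = y2 XOR y1 = 0 XOR 0 = 0
y7 = y1 NAND y5 = 0 NAND 0 = 1
y8 = y7 OR y3 = 1 OR 0 = 1
y9 = y7 NOR y8 = 1 NOR 1 = 0
y10 = y8 OR y9 = 1 OR 0 = 1

y5 = 0, y10 = 1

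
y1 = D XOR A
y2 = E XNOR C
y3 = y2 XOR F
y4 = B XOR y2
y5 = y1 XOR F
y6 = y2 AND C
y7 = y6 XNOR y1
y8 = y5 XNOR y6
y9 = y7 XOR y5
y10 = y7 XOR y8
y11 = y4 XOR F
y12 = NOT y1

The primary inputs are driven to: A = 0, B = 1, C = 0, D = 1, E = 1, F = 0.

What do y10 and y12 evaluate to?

y10 = 0  y12 = 0

y1 = D XOR A = 1 XOR 0 = 1
y2 = E XNOR C = 1 XNOR 0 = 0
y5 = y1 XOR F = 1 XOR 0 = 1
y6 = y2 AND C = 0 AND 0 = 0
y7 = y6 XNOR y1 = 0 XNOR 1 = 0
y8 = y5 XNOR y6 = 1 XNOR 0 = 0
y10 = y7 XOR y8 = 0 XOR 0 = 0
y12 = NOT y1 = NOT 1 = 0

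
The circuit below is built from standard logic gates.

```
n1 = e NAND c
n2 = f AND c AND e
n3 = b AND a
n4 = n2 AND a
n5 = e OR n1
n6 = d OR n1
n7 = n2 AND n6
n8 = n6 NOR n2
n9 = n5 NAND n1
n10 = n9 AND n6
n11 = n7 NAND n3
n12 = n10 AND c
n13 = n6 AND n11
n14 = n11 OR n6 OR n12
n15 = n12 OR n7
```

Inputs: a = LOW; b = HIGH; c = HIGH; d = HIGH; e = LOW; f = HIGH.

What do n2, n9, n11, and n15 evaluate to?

n1 = e NAND c = LOW NAND HIGH = HIGH
n2 = f AND c AND e = HIGH AND HIGH AND LOW = LOW
n3 = b AND a = HIGH AND LOW = LOW
n5 = e OR n1 = LOW OR HIGH = HIGH
n6 = d OR n1 = HIGH OR HIGH = HIGH
n7 = n2 AND n6 = LOW AND HIGH = LOW
n9 = n5 NAND n1 = HIGH NAND HIGH = LOW
n10 = n9 AND n6 = LOW AND HIGH = LOW
n11 = n7 NAND n3 = LOW NAND LOW = HIGH
n12 = n10 AND c = LOW AND HIGH = LOW
n15 = n12 OR n7 = LOW OR LOW = LOW

n2 = LOW, n9 = LOW, n11 = HIGH, n15 = LOW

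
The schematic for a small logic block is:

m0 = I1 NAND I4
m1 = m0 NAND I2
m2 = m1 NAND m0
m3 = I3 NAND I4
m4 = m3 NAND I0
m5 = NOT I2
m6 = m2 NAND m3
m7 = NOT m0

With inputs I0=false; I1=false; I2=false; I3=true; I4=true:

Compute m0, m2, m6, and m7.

m0 = true, m2 = false, m6 = true, m7 = false

m0 = I1 NAND I4 = false NAND true = true
m1 = m0 NAND I2 = true NAND false = true
m2 = m1 NAND m0 = true NAND true = false
m3 = I3 NAND I4 = true NAND true = false
m6 = m2 NAND m3 = false NAND false = true
m7 = NOT m0 = NOT true = false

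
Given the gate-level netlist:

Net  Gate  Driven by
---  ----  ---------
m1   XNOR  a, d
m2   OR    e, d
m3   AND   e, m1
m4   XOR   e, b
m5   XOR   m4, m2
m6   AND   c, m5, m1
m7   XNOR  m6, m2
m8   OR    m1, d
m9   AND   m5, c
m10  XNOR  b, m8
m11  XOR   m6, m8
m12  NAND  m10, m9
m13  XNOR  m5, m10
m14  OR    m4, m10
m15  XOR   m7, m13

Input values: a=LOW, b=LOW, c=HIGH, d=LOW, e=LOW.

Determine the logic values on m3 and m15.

m1 = a XNOR d = LOW XNOR LOW = HIGH
m2 = e OR d = LOW OR LOW = LOW
m3 = e AND m1 = LOW AND HIGH = LOW
m4 = e XOR b = LOW XOR LOW = LOW
m5 = m4 XOR m2 = LOW XOR LOW = LOW
m6 = c AND m5 AND m1 = HIGH AND LOW AND HIGH = LOW
m7 = m6 XNOR m2 = LOW XNOR LOW = HIGH
m8 = m1 OR d = HIGH OR LOW = HIGH
m10 = b XNOR m8 = LOW XNOR HIGH = LOW
m13 = m5 XNOR m10 = LOW XNOR LOW = HIGH
m15 = m7 XOR m13 = HIGH XOR HIGH = LOW

m3 = LOW  m15 = LOW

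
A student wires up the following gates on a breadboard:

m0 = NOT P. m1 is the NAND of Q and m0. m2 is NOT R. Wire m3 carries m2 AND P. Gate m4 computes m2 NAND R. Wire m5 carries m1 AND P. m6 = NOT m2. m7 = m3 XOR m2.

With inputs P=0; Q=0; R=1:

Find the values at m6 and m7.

m2 = NOT R = NOT 1 = 0
m3 = m2 AND P = 0 AND 0 = 0
m6 = NOT m2 = NOT 0 = 1
m7 = m3 XOR m2 = 0 XOR 0 = 0

m6 = 1; m7 = 0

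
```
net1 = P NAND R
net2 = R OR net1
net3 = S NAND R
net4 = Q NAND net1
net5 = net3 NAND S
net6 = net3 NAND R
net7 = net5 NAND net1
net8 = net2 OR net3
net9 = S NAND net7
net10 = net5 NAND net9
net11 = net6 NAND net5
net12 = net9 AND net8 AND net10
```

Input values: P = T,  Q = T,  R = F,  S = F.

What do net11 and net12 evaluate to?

net1 = P NAND R = T NAND F = T
net2 = R OR net1 = F OR T = T
net3 = S NAND R = F NAND F = T
net5 = net3 NAND S = T NAND F = T
net6 = net3 NAND R = T NAND F = T
net7 = net5 NAND net1 = T NAND T = F
net8 = net2 OR net3 = T OR T = T
net9 = S NAND net7 = F NAND F = T
net10 = net5 NAND net9 = T NAND T = F
net11 = net6 NAND net5 = T NAND T = F
net12 = net9 AND net8 AND net10 = T AND T AND F = F

net11 = F, net12 = F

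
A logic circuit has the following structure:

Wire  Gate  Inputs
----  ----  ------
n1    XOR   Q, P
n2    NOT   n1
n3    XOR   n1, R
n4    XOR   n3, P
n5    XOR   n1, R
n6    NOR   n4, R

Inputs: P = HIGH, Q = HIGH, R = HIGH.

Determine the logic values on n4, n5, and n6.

n4 = LOW, n5 = HIGH, n6 = LOW

n1 = Q XOR P = HIGH XOR HIGH = LOW
n3 = n1 XOR R = LOW XOR HIGH = HIGH
n4 = n3 XOR P = HIGH XOR HIGH = LOW
n5 = n1 XOR R = LOW XOR HIGH = HIGH
n6 = n4 NOR R = LOW NOR HIGH = LOW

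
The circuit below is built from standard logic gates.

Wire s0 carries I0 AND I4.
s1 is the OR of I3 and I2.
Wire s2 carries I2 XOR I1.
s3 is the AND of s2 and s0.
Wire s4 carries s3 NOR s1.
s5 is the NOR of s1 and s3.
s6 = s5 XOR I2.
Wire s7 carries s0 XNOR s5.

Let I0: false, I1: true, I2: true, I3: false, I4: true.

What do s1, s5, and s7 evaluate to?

s1 = true, s5 = false, s7 = true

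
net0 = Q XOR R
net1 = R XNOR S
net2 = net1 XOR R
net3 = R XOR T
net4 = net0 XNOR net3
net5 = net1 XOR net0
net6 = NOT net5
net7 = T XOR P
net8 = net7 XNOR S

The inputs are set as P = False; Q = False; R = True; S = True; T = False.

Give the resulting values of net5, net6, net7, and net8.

net5 = False  net6 = True  net7 = False  net8 = False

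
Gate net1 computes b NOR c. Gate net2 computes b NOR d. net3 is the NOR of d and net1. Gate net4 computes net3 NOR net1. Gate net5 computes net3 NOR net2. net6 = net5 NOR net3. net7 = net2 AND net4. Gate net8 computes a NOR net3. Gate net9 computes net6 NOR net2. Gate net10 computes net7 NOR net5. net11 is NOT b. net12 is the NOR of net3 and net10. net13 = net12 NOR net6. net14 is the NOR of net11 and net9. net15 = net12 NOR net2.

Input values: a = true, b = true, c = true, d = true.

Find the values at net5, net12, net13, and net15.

net1 = b NOR c = true NOR true = false
net2 = b NOR d = true NOR true = false
net3 = d NOR net1 = true NOR false = false
net4 = net3 NOR net1 = false NOR false = true
net5 = net3 NOR net2 = false NOR false = true
net6 = net5 NOR net3 = true NOR false = false
net7 = net2 AND net4 = false AND true = false
net10 = net7 NOR net5 = false NOR true = false
net12 = net3 NOR net10 = false NOR false = true
net13 = net12 NOR net6 = true NOR false = false
net15 = net12 NOR net2 = true NOR false = false

net5 = true; net12 = true; net13 = false; net15 = false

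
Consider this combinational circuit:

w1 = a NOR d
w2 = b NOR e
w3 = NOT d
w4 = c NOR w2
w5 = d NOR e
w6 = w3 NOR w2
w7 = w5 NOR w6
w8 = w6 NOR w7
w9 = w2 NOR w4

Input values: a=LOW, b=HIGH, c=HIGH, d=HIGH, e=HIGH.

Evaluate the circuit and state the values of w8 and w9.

w8 = LOW  w9 = HIGH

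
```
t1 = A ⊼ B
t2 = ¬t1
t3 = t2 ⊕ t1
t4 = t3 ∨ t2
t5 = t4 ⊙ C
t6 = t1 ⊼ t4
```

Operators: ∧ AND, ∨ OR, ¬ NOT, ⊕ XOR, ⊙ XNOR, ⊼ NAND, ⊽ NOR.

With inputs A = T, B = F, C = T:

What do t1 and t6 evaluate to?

t1 = A NAND B = T NAND F = T
t2 = NOT t1 = NOT T = F
t3 = t2 XOR t1 = F XOR T = T
t4 = t3 OR t2 = T OR F = T
t6 = t1 NAND t4 = T NAND T = F

t1 = T, t6 = F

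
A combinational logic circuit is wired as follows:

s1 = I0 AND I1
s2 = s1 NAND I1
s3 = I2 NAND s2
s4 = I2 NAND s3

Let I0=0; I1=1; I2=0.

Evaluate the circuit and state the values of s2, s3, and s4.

s2 = 1; s3 = 1; s4 = 1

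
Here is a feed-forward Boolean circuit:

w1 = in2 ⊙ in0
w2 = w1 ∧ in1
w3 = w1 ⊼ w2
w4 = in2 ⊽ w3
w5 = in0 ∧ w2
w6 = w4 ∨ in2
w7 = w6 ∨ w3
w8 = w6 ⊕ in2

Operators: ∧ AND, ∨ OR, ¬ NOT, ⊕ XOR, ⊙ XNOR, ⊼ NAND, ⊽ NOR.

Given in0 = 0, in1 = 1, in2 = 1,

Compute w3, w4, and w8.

w3 = 1, w4 = 0, w8 = 0

w1 = in2 XNOR in0 = 1 XNOR 0 = 0
w2 = w1 AND in1 = 0 AND 1 = 0
w3 = w1 NAND w2 = 0 NAND 0 = 1
w4 = in2 NOR w3 = 1 NOR 1 = 0
w6 = w4 OR in2 = 0 OR 1 = 1
w8 = w6 XOR in2 = 1 XOR 1 = 0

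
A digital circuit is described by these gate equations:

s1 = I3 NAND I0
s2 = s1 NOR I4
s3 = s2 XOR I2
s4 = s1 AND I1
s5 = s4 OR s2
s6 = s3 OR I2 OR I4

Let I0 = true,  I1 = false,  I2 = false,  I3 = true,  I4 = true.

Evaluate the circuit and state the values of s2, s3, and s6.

s2 = false; s3 = false; s6 = true

s1 = I3 NAND I0 = true NAND true = false
s2 = s1 NOR I4 = false NOR true = false
s3 = s2 XOR I2 = false XOR false = false
s6 = s3 OR I2 OR I4 = false OR false OR true = true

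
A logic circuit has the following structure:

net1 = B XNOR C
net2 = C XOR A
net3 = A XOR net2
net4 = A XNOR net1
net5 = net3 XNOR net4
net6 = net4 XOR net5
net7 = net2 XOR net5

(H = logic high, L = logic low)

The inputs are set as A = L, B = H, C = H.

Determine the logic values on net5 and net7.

net5 = L  net7 = H

net1 = B XNOR C = H XNOR H = H
net2 = C XOR A = H XOR L = H
net3 = A XOR net2 = L XOR H = H
net4 = A XNOR net1 = L XNOR H = L
net5 = net3 XNOR net4 = H XNOR L = L
net7 = net2 XOR net5 = H XOR L = H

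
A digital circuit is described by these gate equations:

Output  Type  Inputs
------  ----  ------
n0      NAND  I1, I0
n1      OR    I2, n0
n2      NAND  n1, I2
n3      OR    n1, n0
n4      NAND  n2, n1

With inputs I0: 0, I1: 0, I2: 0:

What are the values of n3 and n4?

n3 = 1, n4 = 0

n0 = I1 NAND I0 = 0 NAND 0 = 1
n1 = I2 OR n0 = 0 OR 1 = 1
n2 = n1 NAND I2 = 1 NAND 0 = 1
n3 = n1 OR n0 = 1 OR 1 = 1
n4 = n2 NAND n1 = 1 NAND 1 = 0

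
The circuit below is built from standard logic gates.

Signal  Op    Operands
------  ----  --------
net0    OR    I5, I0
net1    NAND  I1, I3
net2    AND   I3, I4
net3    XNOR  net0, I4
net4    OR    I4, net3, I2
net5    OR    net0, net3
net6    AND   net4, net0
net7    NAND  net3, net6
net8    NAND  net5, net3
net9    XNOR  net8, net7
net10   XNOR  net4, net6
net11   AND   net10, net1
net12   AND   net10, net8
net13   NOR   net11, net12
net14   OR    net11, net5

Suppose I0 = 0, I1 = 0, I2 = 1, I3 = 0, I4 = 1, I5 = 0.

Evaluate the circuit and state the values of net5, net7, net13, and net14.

net0 = I5 OR I0 = 0 OR 0 = 0
net1 = I1 NAND I3 = 0 NAND 0 = 1
net3 = net0 XNOR I4 = 0 XNOR 1 = 0
net4 = I4 OR net3 OR I2 = 1 OR 0 OR 1 = 1
net5 = net0 OR net3 = 0 OR 0 = 0
net6 = net4 AND net0 = 1 AND 0 = 0
net7 = net3 NAND net6 = 0 NAND 0 = 1
net8 = net5 NAND net3 = 0 NAND 0 = 1
net10 = net4 XNOR net6 = 1 XNOR 0 = 0
net11 = net10 AND net1 = 0 AND 1 = 0
net12 = net10 AND net8 = 0 AND 1 = 0
net13 = net11 NOR net12 = 0 NOR 0 = 1
net14 = net11 OR net5 = 0 OR 0 = 0

net5 = 0, net7 = 1, net13 = 1, net14 = 0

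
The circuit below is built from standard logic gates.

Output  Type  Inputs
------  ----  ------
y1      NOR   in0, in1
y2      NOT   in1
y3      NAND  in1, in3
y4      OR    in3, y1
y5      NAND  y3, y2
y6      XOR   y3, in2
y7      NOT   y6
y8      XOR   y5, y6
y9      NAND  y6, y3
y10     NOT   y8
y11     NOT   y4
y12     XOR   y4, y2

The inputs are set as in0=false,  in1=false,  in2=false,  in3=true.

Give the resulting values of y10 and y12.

y10 = false, y12 = false

y1 = in0 NOR in1 = false NOR false = true
y2 = NOT in1 = NOT false = true
y3 = in1 NAND in3 = false NAND true = true
y4 = in3 OR y1 = true OR true = true
y5 = y3 NAND y2 = true NAND true = false
y6 = y3 XOR in2 = true XOR false = true
y8 = y5 XOR y6 = false XOR true = true
y10 = NOT y8 = NOT true = false
y12 = y4 XOR y2 = true XOR true = false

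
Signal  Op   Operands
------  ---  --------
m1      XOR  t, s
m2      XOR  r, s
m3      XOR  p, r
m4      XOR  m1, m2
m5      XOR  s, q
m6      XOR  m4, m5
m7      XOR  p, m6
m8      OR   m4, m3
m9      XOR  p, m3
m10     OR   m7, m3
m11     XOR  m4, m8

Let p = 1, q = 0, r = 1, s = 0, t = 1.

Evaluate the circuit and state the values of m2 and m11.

m2 = 1; m11 = 0

m1 = t XOR s = 1 XOR 0 = 1
m2 = r XOR s = 1 XOR 0 = 1
m3 = p XOR r = 1 XOR 1 = 0
m4 = m1 XOR m2 = 1 XOR 1 = 0
m8 = m4 OR m3 = 0 OR 0 = 0
m11 = m4 XOR m8 = 0 XOR 0 = 0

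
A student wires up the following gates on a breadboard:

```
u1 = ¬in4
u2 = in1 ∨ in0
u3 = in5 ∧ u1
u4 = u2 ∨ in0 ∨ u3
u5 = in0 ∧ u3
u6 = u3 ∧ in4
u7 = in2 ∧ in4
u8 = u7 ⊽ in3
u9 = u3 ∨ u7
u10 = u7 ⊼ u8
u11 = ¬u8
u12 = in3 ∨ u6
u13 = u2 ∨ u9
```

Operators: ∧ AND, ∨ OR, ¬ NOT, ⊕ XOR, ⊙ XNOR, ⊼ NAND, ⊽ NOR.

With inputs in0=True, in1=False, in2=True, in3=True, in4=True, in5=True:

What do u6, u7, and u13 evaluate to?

u6 = False, u7 = True, u13 = True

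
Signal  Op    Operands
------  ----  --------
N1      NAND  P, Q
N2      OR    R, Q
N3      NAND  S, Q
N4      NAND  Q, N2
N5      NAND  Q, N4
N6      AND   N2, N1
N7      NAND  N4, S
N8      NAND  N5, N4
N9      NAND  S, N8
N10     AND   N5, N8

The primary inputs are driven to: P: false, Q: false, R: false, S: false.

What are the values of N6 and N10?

N6 = false, N10 = false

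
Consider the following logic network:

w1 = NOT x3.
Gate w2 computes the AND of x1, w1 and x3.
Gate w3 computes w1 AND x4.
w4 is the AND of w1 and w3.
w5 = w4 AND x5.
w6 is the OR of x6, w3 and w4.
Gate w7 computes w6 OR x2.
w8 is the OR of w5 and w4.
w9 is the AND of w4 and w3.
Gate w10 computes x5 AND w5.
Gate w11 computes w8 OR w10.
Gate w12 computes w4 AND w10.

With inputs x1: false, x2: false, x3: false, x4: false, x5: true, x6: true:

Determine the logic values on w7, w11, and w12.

w1 = NOT x3 = NOT false = true
w3 = w1 AND x4 = true AND false = false
w4 = w1 AND w3 = true AND false = false
w5 = w4 AND x5 = false AND true = false
w6 = x6 OR w3 OR w4 = true OR false OR false = true
w7 = w6 OR x2 = true OR false = true
w8 = w5 OR w4 = false OR false = false
w10 = x5 AND w5 = true AND false = false
w11 = w8 OR w10 = false OR false = false
w12 = w4 AND w10 = false AND false = false

w7 = true; w11 = false; w12 = false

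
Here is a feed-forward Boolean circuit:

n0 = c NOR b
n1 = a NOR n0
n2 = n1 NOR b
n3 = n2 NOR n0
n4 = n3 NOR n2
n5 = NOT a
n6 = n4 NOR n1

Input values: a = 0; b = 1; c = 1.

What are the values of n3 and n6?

n0 = c NOR b = 1 NOR 1 = 0
n1 = a NOR n0 = 0 NOR 0 = 1
n2 = n1 NOR b = 1 NOR 1 = 0
n3 = n2 NOR n0 = 0 NOR 0 = 1
n4 = n3 NOR n2 = 1 NOR 0 = 0
n6 = n4 NOR n1 = 0 NOR 1 = 0

n3 = 1; n6 = 0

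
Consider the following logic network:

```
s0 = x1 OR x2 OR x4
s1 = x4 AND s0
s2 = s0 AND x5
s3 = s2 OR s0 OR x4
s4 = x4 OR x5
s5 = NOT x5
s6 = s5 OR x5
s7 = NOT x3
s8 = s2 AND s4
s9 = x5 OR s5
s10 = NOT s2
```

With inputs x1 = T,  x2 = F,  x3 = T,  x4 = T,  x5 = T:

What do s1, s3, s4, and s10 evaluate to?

s0 = x1 OR x2 OR x4 = T OR F OR T = T
s1 = x4 AND s0 = T AND T = T
s2 = s0 AND x5 = T AND T = T
s3 = s2 OR s0 OR x4 = T OR T OR T = T
s4 = x4 OR x5 = T OR T = T
s10 = NOT s2 = NOT T = F

s1 = T, s3 = T, s4 = T, s10 = F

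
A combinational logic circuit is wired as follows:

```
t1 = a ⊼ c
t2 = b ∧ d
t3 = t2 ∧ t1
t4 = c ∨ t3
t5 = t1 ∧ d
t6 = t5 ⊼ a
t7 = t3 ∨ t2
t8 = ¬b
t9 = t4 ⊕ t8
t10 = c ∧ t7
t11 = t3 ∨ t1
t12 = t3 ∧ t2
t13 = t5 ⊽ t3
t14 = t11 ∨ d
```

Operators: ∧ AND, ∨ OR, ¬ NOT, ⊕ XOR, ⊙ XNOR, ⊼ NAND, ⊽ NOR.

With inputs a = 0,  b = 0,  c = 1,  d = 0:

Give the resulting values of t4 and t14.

t4 = 1; t14 = 1

t1 = a NAND c = 0 NAND 1 = 1
t2 = b AND d = 0 AND 0 = 0
t3 = t2 AND t1 = 0 AND 1 = 0
t4 = c OR t3 = 1 OR 0 = 1
t11 = t3 OR t1 = 0 OR 1 = 1
t14 = t11 OR d = 1 OR 0 = 1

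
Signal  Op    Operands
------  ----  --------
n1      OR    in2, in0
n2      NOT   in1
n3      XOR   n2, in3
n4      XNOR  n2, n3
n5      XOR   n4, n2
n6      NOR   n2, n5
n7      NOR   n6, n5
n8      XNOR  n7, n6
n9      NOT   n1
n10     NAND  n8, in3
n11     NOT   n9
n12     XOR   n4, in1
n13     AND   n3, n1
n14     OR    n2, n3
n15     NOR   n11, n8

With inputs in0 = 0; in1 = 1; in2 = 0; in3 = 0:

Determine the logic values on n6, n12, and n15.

n6 = 0, n12 = 0, n15 = 0

n1 = in2 OR in0 = 0 OR 0 = 0
n2 = NOT in1 = NOT 1 = 0
n3 = n2 XOR in3 = 0 XOR 0 = 0
n4 = n2 XNOR n3 = 0 XNOR 0 = 1
n5 = n4 XOR n2 = 1 XOR 0 = 1
n6 = n2 NOR n5 = 0 NOR 1 = 0
n7 = n6 NOR n5 = 0 NOR 1 = 0
n8 = n7 XNOR n6 = 0 XNOR 0 = 1
n9 = NOT n1 = NOT 0 = 1
n11 = NOT n9 = NOT 1 = 0
n12 = n4 XOR in1 = 1 XOR 1 = 0
n15 = n11 NOR n8 = 0 NOR 1 = 0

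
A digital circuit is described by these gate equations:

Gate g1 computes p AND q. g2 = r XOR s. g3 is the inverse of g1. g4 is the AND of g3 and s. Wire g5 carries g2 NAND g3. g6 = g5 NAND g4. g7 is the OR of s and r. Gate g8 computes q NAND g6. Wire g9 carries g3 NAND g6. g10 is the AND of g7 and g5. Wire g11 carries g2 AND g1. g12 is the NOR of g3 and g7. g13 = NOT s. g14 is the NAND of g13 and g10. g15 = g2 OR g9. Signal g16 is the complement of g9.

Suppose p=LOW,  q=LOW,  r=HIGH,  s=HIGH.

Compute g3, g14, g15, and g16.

g3 = HIGH; g14 = HIGH; g15 = HIGH; g16 = LOW

g1 = p AND q = LOW AND LOW = LOW
g2 = r XOR s = HIGH XOR HIGH = LOW
g3 = NOT g1 = NOT LOW = HIGH
g4 = g3 AND s = HIGH AND HIGH = HIGH
g5 = g2 NAND g3 = LOW NAND HIGH = HIGH
g6 = g5 NAND g4 = HIGH NAND HIGH = LOW
g7 = s OR r = HIGH OR HIGH = HIGH
g9 = g3 NAND g6 = HIGH NAND LOW = HIGH
g10 = g7 AND g5 = HIGH AND HIGH = HIGH
g13 = NOT s = NOT HIGH = LOW
g14 = g13 NAND g10 = LOW NAND HIGH = HIGH
g15 = g2 OR g9 = LOW OR HIGH = HIGH
g16 = NOT g9 = NOT HIGH = LOW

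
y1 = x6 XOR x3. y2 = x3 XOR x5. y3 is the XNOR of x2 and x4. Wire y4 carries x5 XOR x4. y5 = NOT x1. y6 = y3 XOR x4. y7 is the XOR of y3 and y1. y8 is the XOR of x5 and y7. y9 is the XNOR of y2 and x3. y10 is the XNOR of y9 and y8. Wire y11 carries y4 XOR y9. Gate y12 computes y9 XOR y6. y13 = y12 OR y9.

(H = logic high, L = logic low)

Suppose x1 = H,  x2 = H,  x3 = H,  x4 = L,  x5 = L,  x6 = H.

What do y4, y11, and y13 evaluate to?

y4 = L, y11 = H, y13 = H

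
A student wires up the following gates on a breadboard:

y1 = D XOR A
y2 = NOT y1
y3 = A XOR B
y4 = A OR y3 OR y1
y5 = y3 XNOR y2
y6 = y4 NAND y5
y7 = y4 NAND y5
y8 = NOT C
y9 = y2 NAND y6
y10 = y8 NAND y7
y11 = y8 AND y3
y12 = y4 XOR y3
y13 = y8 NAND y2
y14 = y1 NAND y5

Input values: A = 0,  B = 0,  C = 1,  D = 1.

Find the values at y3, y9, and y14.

y3 = 0; y9 = 1; y14 = 0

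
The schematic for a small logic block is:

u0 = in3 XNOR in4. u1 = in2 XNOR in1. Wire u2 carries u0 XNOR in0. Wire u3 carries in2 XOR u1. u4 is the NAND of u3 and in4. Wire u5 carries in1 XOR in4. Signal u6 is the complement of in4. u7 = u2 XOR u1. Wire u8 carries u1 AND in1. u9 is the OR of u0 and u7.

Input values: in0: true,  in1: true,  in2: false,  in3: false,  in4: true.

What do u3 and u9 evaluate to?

u3 = false; u9 = false

u0 = in3 XNOR in4 = false XNOR true = false
u1 = in2 XNOR in1 = false XNOR true = false
u2 = u0 XNOR in0 = false XNOR true = false
u3 = in2 XOR u1 = false XOR false = false
u7 = u2 XOR u1 = false XOR false = false
u9 = u0 OR u7 = false OR false = false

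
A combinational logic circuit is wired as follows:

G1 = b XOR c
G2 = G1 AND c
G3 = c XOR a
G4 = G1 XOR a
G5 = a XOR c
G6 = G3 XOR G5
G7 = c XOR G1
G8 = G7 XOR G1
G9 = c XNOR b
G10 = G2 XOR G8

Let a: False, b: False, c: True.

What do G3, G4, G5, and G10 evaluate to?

G1 = b XOR c = False XOR True = True
G2 = G1 AND c = True AND True = True
G3 = c XOR a = True XOR False = True
G4 = G1 XOR a = True XOR False = True
G5 = a XOR c = False XOR True = True
G7 = c XOR G1 = True XOR True = False
G8 = G7 XOR G1 = False XOR True = True
G10 = G2 XOR G8 = True XOR True = False

G3 = True, G4 = True, G5 = True, G10 = False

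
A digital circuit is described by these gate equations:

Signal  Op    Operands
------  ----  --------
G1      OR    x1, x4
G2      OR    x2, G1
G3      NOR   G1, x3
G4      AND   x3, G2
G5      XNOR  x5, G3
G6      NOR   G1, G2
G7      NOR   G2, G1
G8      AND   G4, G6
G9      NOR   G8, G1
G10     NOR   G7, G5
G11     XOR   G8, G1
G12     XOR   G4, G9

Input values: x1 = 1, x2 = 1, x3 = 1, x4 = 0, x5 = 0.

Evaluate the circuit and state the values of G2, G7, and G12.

G2 = 1, G7 = 0, G12 = 1

G1 = x1 OR x4 = 1 OR 0 = 1
G2 = x2 OR G1 = 1 OR 1 = 1
G4 = x3 AND G2 = 1 AND 1 = 1
G6 = G1 NOR G2 = 1 NOR 1 = 0
G7 = G2 NOR G1 = 1 NOR 1 = 0
G8 = G4 AND G6 = 1 AND 0 = 0
G9 = G8 NOR G1 = 0 NOR 1 = 0
G12 = G4 XOR G9 = 1 XOR 0 = 1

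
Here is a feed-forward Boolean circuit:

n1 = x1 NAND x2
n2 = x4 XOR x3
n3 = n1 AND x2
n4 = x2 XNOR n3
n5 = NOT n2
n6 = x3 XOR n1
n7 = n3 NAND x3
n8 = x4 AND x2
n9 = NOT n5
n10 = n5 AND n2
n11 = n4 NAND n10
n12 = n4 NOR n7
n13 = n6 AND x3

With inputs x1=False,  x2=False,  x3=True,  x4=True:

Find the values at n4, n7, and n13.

n4 = True, n7 = True, n13 = False

n1 = x1 NAND x2 = False NAND False = True
n3 = n1 AND x2 = True AND False = False
n4 = x2 XNOR n3 = False XNOR False = True
n6 = x3 XOR n1 = True XOR True = False
n7 = n3 NAND x3 = False NAND True = True
n13 = n6 AND x3 = False AND True = False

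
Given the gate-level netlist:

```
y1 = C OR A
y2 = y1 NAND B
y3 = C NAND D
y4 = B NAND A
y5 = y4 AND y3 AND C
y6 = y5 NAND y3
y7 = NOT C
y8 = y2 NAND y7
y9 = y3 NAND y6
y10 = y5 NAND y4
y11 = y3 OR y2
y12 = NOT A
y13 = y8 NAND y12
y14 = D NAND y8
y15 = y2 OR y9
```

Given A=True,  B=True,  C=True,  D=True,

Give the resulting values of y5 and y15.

y5 = False  y15 = True

y1 = C OR A = True OR True = True
y2 = y1 NAND B = True NAND True = False
y3 = C NAND D = True NAND True = False
y4 = B NAND A = True NAND True = False
y5 = y4 AND y3 AND C = False AND False AND True = False
y6 = y5 NAND y3 = False NAND False = True
y9 = y3 NAND y6 = False NAND True = True
y15 = y2 OR y9 = False OR True = True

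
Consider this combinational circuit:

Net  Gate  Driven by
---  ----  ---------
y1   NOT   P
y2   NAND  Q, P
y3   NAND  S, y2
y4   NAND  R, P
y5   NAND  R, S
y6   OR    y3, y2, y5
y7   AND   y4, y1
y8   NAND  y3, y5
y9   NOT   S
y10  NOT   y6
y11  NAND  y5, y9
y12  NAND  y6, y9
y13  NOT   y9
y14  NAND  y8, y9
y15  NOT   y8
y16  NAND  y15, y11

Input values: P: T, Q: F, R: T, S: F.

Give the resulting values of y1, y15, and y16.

y1 = NOT P = NOT T = F
y2 = Q NAND P = F NAND T = T
y3 = S NAND y2 = F NAND T = T
y5 = R NAND S = T NAND F = T
y8 = y3 NAND y5 = T NAND T = F
y9 = NOT S = NOT F = T
y11 = y5 NAND y9 = T NAND T = F
y15 = NOT y8 = NOT F = T
y16 = y15 NAND y11 = T NAND F = T

y1 = F  y15 = T  y16 = T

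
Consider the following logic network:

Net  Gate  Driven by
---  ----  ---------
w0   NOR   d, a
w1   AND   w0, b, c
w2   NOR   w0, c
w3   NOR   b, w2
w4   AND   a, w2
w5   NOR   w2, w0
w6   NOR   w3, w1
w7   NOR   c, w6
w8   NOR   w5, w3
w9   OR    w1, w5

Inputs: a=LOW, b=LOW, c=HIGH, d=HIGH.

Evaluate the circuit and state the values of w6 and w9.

w6 = LOW; w9 = HIGH

w0 = d NOR a = HIGH NOR LOW = LOW
w1 = w0 AND b AND c = LOW AND LOW AND HIGH = LOW
w2 = w0 NOR c = LOW NOR HIGH = LOW
w3 = b NOR w2 = LOW NOR LOW = HIGH
w5 = w2 NOR w0 = LOW NOR LOW = HIGH
w6 = w3 NOR w1 = HIGH NOR LOW = LOW
w9 = w1 OR w5 = LOW OR HIGH = HIGH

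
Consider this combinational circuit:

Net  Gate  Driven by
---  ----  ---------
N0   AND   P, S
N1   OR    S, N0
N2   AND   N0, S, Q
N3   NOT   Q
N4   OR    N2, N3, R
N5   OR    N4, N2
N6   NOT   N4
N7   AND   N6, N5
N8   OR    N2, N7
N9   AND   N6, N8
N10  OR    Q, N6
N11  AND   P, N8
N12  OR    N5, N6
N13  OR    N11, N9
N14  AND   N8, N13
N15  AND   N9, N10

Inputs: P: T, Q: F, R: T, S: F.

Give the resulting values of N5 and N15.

N0 = P AND S = T AND F = F
N2 = N0 AND S AND Q = F AND F AND F = F
N3 = NOT Q = NOT F = T
N4 = N2 OR N3 OR R = F OR T OR T = T
N5 = N4 OR N2 = T OR F = T
N6 = NOT N4 = NOT T = F
N7 = N6 AND N5 = F AND T = F
N8 = N2 OR N7 = F OR F = F
N9 = N6 AND N8 = F AND F = F
N10 = Q OR N6 = F OR F = F
N15 = N9 AND N10 = F AND F = F

N5 = T, N15 = F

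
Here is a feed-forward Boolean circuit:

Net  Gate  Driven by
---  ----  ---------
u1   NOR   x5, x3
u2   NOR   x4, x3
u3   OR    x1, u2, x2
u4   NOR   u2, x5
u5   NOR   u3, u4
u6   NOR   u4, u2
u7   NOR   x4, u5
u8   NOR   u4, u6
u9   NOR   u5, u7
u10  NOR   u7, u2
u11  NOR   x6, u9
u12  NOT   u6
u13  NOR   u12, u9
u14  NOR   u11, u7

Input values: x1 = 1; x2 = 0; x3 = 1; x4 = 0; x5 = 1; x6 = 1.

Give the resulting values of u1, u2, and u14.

u1 = 0, u2 = 0, u14 = 0

u1 = x5 NOR x3 = 1 NOR 1 = 0
u2 = x4 NOR x3 = 0 NOR 1 = 0
u3 = x1 OR u2 OR x2 = 1 OR 0 OR 0 = 1
u4 = u2 NOR x5 = 0 NOR 1 = 0
u5 = u3 NOR u4 = 1 NOR 0 = 0
u7 = x4 NOR u5 = 0 NOR 0 = 1
u9 = u5 NOR u7 = 0 NOR 1 = 0
u11 = x6 NOR u9 = 1 NOR 0 = 0
u14 = u11 NOR u7 = 0 NOR 1 = 0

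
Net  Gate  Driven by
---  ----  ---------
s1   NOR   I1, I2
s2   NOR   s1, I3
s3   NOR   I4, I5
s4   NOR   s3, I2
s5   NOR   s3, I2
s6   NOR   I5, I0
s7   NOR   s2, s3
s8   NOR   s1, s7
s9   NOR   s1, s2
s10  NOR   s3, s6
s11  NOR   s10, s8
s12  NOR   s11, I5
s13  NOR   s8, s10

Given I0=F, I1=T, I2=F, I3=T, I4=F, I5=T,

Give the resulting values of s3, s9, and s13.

s3 = F  s9 = T  s13 = F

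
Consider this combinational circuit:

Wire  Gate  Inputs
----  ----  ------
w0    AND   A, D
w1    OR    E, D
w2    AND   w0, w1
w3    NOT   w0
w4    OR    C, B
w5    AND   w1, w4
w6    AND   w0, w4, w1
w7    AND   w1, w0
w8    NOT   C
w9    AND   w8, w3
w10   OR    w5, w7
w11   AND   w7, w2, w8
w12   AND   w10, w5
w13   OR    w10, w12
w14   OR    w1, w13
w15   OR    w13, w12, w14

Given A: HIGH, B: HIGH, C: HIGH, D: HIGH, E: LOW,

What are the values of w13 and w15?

w13 = HIGH; w15 = HIGH

w0 = A AND D = HIGH AND HIGH = HIGH
w1 = E OR D = LOW OR HIGH = HIGH
w4 = C OR B = HIGH OR HIGH = HIGH
w5 = w1 AND w4 = HIGH AND HIGH = HIGH
w7 = w1 AND w0 = HIGH AND HIGH = HIGH
w10 = w5 OR w7 = HIGH OR HIGH = HIGH
w12 = w10 AND w5 = HIGH AND HIGH = HIGH
w13 = w10 OR w12 = HIGH OR HIGH = HIGH
w14 = w1 OR w13 = HIGH OR HIGH = HIGH
w15 = w13 OR w12 OR w14 = HIGH OR HIGH OR HIGH = HIGH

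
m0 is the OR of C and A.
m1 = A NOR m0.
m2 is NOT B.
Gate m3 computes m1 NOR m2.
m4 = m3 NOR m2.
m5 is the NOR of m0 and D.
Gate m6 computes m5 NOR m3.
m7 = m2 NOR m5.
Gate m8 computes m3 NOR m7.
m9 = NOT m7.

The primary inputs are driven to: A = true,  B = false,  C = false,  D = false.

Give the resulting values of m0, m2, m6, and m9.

m0 = true, m2 = true, m6 = true, m9 = true

m0 = C OR A = false OR true = true
m1 = A NOR m0 = true NOR true = false
m2 = NOT B = NOT false = true
m3 = m1 NOR m2 = false NOR true = false
m5 = m0 NOR D = true NOR false = false
m6 = m5 NOR m3 = false NOR false = true
m7 = m2 NOR m5 = true NOR false = false
m9 = NOT m7 = NOT false = true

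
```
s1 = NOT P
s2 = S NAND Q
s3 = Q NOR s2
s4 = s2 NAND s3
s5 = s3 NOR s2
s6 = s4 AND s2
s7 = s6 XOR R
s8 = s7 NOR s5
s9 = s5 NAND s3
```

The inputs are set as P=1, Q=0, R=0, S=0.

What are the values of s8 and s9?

s2 = S NAND Q = 0 NAND 0 = 1
s3 = Q NOR s2 = 0 NOR 1 = 0
s4 = s2 NAND s3 = 1 NAND 0 = 1
s5 = s3 NOR s2 = 0 NOR 1 = 0
s6 = s4 AND s2 = 1 AND 1 = 1
s7 = s6 XOR R = 1 XOR 0 = 1
s8 = s7 NOR s5 = 1 NOR 0 = 0
s9 = s5 NAND s3 = 0 NAND 0 = 1

s8 = 0, s9 = 1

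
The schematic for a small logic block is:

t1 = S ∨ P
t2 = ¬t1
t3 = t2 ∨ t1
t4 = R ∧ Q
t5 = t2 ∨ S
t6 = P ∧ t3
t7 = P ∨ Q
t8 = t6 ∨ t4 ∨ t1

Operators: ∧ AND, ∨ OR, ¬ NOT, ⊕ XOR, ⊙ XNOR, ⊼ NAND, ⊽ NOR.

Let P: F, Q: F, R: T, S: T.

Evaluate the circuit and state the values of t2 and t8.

t2 = F; t8 = T

t1 = S OR P = T OR F = T
t2 = NOT t1 = NOT T = F
t3 = t2 OR t1 = F OR T = T
t4 = R AND Q = T AND F = F
t6 = P AND t3 = F AND T = F
t8 = t6 OR t4 OR t1 = F OR F OR T = T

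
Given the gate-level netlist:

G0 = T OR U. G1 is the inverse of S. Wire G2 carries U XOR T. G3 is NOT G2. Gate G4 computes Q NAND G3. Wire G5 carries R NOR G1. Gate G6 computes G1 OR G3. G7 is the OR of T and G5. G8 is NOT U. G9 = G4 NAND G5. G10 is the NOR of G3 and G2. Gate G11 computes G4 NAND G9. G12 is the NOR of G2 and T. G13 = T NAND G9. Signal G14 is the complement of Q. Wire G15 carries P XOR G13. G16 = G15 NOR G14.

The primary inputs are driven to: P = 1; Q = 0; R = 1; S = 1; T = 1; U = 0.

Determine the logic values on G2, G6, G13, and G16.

G2 = 1  G6 = 0  G13 = 0  G16 = 0

G1 = NOT S = NOT 1 = 0
G2 = U XOR T = 0 XOR 1 = 1
G3 = NOT G2 = NOT 1 = 0
G4 = Q NAND G3 = 0 NAND 0 = 1
G5 = R NOR G1 = 1 NOR 0 = 0
G6 = G1 OR G3 = 0 OR 0 = 0
G9 = G4 NAND G5 = 1 NAND 0 = 1
G13 = T NAND G9 = 1 NAND 1 = 0
G14 = NOT Q = NOT 0 = 1
G15 = P XOR G13 = 1 XOR 0 = 1
G16 = G15 NOR G14 = 1 NOR 1 = 0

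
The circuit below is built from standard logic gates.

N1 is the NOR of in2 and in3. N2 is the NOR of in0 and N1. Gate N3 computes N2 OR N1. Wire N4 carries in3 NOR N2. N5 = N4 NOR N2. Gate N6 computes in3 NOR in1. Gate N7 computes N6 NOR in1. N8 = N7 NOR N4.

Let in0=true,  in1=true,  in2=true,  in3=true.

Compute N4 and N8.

N4 = false; N8 = true

N1 = in2 NOR in3 = true NOR true = false
N2 = in0 NOR N1 = true NOR false = false
N4 = in3 NOR N2 = true NOR false = false
N6 = in3 NOR in1 = true NOR true = false
N7 = N6 NOR in1 = false NOR true = false
N8 = N7 NOR N4 = false NOR false = true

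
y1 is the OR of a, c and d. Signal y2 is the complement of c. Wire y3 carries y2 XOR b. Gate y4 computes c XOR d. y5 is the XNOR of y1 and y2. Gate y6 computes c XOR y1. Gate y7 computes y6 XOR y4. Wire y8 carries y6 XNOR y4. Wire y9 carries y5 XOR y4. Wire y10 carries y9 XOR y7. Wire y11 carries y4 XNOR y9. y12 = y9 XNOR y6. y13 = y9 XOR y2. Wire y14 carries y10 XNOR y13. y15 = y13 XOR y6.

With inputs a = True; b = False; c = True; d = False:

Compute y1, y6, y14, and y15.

y1 = a OR c OR d = True OR True OR False = True
y2 = NOT c = NOT True = False
y4 = c XOR d = True XOR False = True
y5 = y1 XNOR y2 = True XNOR False = False
y6 = c XOR y1 = True XOR True = False
y7 = y6 XOR y4 = False XOR True = True
y9 = y5 XOR y4 = False XOR True = True
y10 = y9 XOR y7 = True XOR True = False
y13 = y9 XOR y2 = True XOR False = True
y14 = y10 XNOR y13 = False XNOR True = False
y15 = y13 XOR y6 = True XOR False = True

y1 = True  y6 = False  y14 = False  y15 = True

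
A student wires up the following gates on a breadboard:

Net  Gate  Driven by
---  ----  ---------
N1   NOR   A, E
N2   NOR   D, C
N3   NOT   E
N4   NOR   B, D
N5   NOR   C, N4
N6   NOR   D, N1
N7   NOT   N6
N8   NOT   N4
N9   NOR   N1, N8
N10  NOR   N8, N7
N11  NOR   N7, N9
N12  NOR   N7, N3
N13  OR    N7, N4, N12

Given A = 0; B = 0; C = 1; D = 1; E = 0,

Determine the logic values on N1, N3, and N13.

N1 = 1  N3 = 1  N13 = 1

N1 = A NOR E = 0 NOR 0 = 1
N3 = NOT E = NOT 0 = 1
N4 = B NOR D = 0 NOR 1 = 0
N6 = D NOR N1 = 1 NOR 1 = 0
N7 = NOT N6 = NOT 0 = 1
N12 = N7 NOR N3 = 1 NOR 1 = 0
N13 = N7 OR N4 OR N12 = 1 OR 0 OR 0 = 1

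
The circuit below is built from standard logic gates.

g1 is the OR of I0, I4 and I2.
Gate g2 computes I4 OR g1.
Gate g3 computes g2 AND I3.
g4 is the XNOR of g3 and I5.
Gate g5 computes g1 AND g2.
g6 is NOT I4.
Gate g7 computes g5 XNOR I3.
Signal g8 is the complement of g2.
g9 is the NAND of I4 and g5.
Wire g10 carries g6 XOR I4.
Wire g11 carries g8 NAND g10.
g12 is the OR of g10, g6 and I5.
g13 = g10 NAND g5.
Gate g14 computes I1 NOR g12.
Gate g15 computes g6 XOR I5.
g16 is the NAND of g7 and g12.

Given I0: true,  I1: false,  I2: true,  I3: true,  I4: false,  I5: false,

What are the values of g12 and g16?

g12 = true, g16 = false

g1 = I0 OR I4 OR I2 = true OR false OR true = true
g2 = I4 OR g1 = false OR true = true
g5 = g1 AND g2 = true AND true = true
g6 = NOT I4 = NOT false = true
g7 = g5 XNOR I3 = true XNOR true = true
g10 = g6 XOR I4 = true XOR false = true
g12 = g10 OR g6 OR I5 = true OR true OR false = true
g16 = g7 NAND g12 = true NAND true = false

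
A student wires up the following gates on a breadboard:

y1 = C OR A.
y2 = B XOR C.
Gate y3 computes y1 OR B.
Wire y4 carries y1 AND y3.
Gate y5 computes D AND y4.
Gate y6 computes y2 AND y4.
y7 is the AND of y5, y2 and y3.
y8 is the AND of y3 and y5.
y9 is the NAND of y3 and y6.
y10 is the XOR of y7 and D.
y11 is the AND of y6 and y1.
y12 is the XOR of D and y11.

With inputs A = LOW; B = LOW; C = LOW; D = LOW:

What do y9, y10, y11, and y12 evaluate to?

y9 = HIGH  y10 = LOW  y11 = LOW  y12 = LOW

y1 = C OR A = LOW OR LOW = LOW
y2 = B XOR C = LOW XOR LOW = LOW
y3 = y1 OR B = LOW OR LOW = LOW
y4 = y1 AND y3 = LOW AND LOW = LOW
y5 = D AND y4 = LOW AND LOW = LOW
y6 = y2 AND y4 = LOW AND LOW = LOW
y7 = y5 AND y2 AND y3 = LOW AND LOW AND LOW = LOW
y9 = y3 NAND y6 = LOW NAND LOW = HIGH
y10 = y7 XOR D = LOW XOR LOW = LOW
y11 = y6 AND y1 = LOW AND LOW = LOW
y12 = D XOR y11 = LOW XOR LOW = LOW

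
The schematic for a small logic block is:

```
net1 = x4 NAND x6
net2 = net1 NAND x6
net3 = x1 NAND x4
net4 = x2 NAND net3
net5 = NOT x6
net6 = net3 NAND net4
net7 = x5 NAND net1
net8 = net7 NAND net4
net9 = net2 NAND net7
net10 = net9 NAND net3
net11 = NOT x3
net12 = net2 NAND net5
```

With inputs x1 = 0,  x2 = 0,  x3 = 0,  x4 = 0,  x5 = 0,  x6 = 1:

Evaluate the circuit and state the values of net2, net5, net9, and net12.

net1 = x4 NAND x6 = 0 NAND 1 = 1
net2 = net1 NAND x6 = 1 NAND 1 = 0
net5 = NOT x6 = NOT 1 = 0
net7 = x5 NAND net1 = 0 NAND 1 = 1
net9 = net2 NAND net7 = 0 NAND 1 = 1
net12 = net2 NAND net5 = 0 NAND 0 = 1

net2 = 0, net5 = 0, net9 = 1, net12 = 1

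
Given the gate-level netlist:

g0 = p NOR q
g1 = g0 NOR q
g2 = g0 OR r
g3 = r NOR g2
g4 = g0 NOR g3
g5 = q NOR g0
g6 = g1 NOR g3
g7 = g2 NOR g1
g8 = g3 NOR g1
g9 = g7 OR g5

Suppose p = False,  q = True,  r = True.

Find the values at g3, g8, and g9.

g0 = p NOR q = False NOR True = False
g1 = g0 NOR q = False NOR True = False
g2 = g0 OR r = False OR True = True
g3 = r NOR g2 = True NOR True = False
g5 = q NOR g0 = True NOR False = False
g7 = g2 NOR g1 = True NOR False = False
g8 = g3 NOR g1 = False NOR False = True
g9 = g7 OR g5 = False OR False = False

g3 = False, g8 = True, g9 = False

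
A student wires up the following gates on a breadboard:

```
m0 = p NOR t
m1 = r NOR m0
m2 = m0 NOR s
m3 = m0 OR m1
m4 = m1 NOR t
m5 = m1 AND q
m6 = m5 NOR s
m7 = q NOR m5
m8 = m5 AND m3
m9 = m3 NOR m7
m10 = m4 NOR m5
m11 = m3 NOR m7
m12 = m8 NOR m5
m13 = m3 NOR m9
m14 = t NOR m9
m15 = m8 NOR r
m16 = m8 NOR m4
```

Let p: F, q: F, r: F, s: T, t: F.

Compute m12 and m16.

m12 = T, m16 = F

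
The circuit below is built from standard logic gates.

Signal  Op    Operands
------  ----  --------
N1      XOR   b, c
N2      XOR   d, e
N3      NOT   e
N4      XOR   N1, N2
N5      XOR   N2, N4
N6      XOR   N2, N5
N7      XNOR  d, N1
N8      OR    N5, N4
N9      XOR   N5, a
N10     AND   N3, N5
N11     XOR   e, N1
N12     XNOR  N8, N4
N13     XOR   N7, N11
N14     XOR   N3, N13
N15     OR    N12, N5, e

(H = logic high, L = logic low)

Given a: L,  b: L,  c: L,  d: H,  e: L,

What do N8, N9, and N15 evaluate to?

N8 = H; N9 = L; N15 = H

N1 = b XOR c = L XOR L = L
N2 = d XOR e = H XOR L = H
N4 = N1 XOR N2 = L XOR H = H
N5 = N2 XOR N4 = H XOR H = L
N8 = N5 OR N4 = L OR H = H
N9 = N5 XOR a = L XOR L = L
N12 = N8 XNOR N4 = H XNOR H = H
N15 = N12 OR N5 OR e = H OR L OR L = H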